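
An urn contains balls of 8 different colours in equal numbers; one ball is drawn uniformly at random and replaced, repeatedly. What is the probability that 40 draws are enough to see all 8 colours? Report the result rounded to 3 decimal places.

0.962

Let A_i be the event that colour i is missing after 40 draws. By inclusion–exclusion on the A_i,
P(all seen) = Σ_{j=0}^{8} (-1)^j C(8,j)((8-j)/8)^40
= 1.0000 - 0.0383 + 0.0003 - 0.0000 + 0.0000 - 0.0000 + 0.0000 - 0.0000 + 0.0000
= 0.9620.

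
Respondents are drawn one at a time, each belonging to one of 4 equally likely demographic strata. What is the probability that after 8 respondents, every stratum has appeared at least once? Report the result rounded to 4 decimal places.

0.6229

Let A_i be the event that stratum i is missing after 8 respondents. By inclusion–exclusion on the A_i,
P(all seen) = Σ_{j=0}^{4} (-1)^j C(4,j)((4-j)/4)^8
= 1.00000 - 0.40045 + 0.02344 - 0.00006 + 0.00000
= 0.62292.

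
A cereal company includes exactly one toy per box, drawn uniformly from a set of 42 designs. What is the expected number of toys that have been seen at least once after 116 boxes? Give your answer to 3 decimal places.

For each toy, P(seen in 116 boxes) = 1 - (41/42)^116 = 0.9389.
By linearity of expectation, E[distinct seen] = 42·(1 - (41/42)^116) = 39.4340.

39.434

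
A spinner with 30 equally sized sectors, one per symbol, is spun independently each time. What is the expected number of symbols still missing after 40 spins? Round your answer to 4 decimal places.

7.7302

For each symbol, P(unseen after 40) = (29/30)^40 = 0.25767.
By linearity of expectation, E[unseen] = 30·(29/30)^40 = 7.73020.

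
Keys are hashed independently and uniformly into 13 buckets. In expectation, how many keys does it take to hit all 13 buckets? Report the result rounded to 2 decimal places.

Split into phases: going from k distinct to k+1 distinct takes on average 13/(13-k) keys.
E[T] = 13/13 + 13/12 + 13/11 + ... + 13/2 + 13/1 = 13·H_{13}.
H_{13} = 3.180, so E[T] = 41.342.

41.34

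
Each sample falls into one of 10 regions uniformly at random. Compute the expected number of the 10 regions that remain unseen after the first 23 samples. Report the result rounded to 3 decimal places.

0.886

For each region, P(unseen after 23) = (9/10)^23 = 0.0886.
By linearity of expectation, E[unseen] = 10·(9/10)^23 = 0.8863.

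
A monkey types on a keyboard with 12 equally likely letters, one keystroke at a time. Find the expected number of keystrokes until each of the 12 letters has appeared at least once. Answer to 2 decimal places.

After k distinct letters have appeared, the next keystroke gives a new one with probability (12-k)/12, so the expected wait for the (k+1)-th is 12/(12-k).
E[T] = 12/12 + 12/11 + 12/10 + ... + 12/2 + 12/1 = 12·H_{12}.
H_{12} = 3.103, so E[T] = 37.239.

37.24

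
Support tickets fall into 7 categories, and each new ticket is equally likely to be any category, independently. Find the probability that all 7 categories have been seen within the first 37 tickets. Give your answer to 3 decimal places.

0.977

By inclusion–exclusion over which categories are missing,
P(all seen) = Σ_{j=0}^{7} (-1)^j C(7,j)((7-j)/7)^37
= 1.0000 - 0.0233 + 0.0001 - 0.0000 + 0.0000 - 0.0000 + 0.0000 - 0.0000
= 0.9767.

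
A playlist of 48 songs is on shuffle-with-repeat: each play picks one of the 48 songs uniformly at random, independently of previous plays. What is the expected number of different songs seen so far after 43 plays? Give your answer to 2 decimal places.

For each song, P(seen in 43 plays) = 1 - (47/48)^43 = 0.596.
By linearity of expectation, E[distinct seen] = 48·(1 - (47/48)^43) = 28.588.

28.59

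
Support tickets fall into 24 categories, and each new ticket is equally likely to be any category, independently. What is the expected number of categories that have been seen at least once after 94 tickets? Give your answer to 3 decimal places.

23.561

For each category, P(seen in 94 tickets) = 1 - (23/24)^94 = 0.9817.
By linearity of expectation, E[distinct seen] = 24·(1 - (23/24)^94) = 23.5607.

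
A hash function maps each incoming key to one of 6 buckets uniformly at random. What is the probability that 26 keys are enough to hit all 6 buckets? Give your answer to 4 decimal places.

Let A_i be the event that bucket i is missing after 26 keys. By inclusion–exclusion on the A_i,
P(all seen) = Σ_{j=0}^{6} (-1)^j C(6,j)((6-j)/6)^26
= 1.00000 - 0.05241 + 0.00040 - 0.00000 + 0.00000 - 0.00000 + 0.00000
= 0.94798.

0.9480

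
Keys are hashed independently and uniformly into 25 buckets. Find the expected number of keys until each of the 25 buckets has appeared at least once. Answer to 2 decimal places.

95.40

Split into phases: going from k distinct to k+1 distinct takes on average 25/(25-k) keys.
E[T] = 25/25 + 25/24 + 25/23 + ... + 25/2 + 25/1 = 25·H_{25}.
H_{25} = 3.816, so E[T] = 95.399.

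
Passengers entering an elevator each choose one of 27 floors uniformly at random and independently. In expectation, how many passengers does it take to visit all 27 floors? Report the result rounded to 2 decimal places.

105.07

Split into phases: going from k distinct to k+1 distinct takes on average 27/(27-k) passengers.
E[T] = 27/27 + 27/26 + 27/25 + ... + 27/2 + 27/1 = 27·H_{27}.
H_{27} = 3.891, so E[T] = 105.069.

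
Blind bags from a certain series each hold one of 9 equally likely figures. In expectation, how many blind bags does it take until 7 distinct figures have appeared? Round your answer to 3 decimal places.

With k distinct figures already seen, the next new one arrives after an expected 9/(9-k) blind bags.
Sum over k = 0,...,6: E = 9/9 + 9/8 + 9/7 + ... + 9/4 + 9/3 = 11.9607.

11.961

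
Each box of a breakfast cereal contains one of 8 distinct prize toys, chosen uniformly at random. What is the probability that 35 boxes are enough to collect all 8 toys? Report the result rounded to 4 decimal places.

0.9265

Let A_i be the event that toy i is missing after 35 boxes. By inclusion–exclusion on the A_i,
P(all seen) = Σ_{j=0}^{8} (-1)^j C(8,j)((8-j)/8)^35
= 1.00000 - 0.07471 + 0.00119 - 0.00000 + 0.00000 - 0.00000 + 0.00000 - 0.00000 + 0.00000
= 0.92647.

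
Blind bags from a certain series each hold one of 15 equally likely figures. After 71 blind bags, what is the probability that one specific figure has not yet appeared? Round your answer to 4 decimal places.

Each blind bag misses the fixed figure with probability (15-1)/15 = 14/15, independently.
P(still missing after 71) = (14/15)^71 = 0.00746.

0.0075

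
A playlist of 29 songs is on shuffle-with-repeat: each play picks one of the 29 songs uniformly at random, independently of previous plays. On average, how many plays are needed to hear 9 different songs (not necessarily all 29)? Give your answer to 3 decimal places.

10.554

With k distinct songs already seen, the next new one arrives after an expected 29/(29-k) plays.
Sum over k = 0,...,8: E = 29/29 + 29/28 + 29/27 + ... + 29/22 + 29/21 = 10.5535.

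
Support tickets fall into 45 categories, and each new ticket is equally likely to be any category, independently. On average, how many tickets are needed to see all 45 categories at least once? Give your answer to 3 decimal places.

The wait to go from k to k+1 distinct categories is geometric with mean 45/(45-k).
E[T] = 45/45 + 45/44 + 45/43 + ... + 45/2 + 45/1 = 45·H_{45}.
H_{45} = 4.3949, so E[T] = 197.7727.

197.773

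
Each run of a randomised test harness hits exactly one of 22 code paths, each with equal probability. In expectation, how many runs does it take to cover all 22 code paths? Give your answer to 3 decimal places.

After k distinct code paths have appeared, the next run gives a new one with probability (22-k)/22, so the expected wait for the (k+1)-th is 22/(22-k).
E[T] = 22/22 + 22/21 + 22/20 + ... + 22/2 + 22/1 = 22·H_{22}.
H_{22} = 3.6908, so E[T] = 81.1979.

81.198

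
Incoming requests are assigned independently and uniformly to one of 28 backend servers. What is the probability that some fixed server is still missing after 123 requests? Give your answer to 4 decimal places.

0.0114

Each request misses the fixed server with probability (28-1)/28 = 27/28, independently.
P(still missing after 123) = (27/28)^123 = 0.01141.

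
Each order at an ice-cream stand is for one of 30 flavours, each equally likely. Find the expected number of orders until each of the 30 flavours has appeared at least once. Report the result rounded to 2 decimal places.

Split into phases: going from k distinct to k+1 distinct takes on average 30/(30-k) orders.
E[T] = 30/30 + 30/29 + 30/28 + ... + 30/2 + 30/1 = 30·H_{30}.
H_{30} = 3.995, so E[T] = 119.850.

119.85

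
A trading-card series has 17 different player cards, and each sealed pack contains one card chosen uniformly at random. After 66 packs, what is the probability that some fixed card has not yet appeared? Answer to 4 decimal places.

0.0183

On each pack the fixed card fails to appear with probability 16/17.
P(still missing after 66) = (16/17)^66 = 0.01829.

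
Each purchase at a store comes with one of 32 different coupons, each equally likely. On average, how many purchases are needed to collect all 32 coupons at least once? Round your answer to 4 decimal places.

129.8718

The wait to go from k to k+1 distinct coupons is geometric with mean 32/(32-k).
E[T] = 32/32 + 32/31 + 32/30 + ... + 32/2 + 32/1 = 32·H_{32}.
H_{32} = 4.05850, so E[T] = 129.87185.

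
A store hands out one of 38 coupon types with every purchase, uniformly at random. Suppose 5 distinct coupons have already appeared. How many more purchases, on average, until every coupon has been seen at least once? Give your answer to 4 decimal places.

155.3743

With k distinct coupons already seen, the next new one takes an expected 38/(38-k) purchases.
Sum over k = 5,...,37: E = 38/33 + 38/32 + 38/31 + ... + 38/2 + 38/1 = 155.37433.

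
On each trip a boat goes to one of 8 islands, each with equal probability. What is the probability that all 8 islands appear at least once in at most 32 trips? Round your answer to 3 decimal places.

0.891

By inclusion–exclusion over which islands are missing,
P(all seen) = Σ_{j=0}^{8} (-1)^j C(8,j)((8-j)/8)^32
= 1.0000 - 0.1115 + 0.0028 - 0.0000 + 0.0000 - 0.0000 + 0.0000 - 0.0000 + 0.0000
= 0.8913.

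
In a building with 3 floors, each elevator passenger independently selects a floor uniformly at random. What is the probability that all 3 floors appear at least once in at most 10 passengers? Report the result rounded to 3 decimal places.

By inclusion–exclusion over which floors are missing,
P(all seen) = Σ_{j=0}^{3} (-1)^j C(3,j)((3-j)/3)^10
= 1.0000 - 0.0520 + 0.0001 - 0.0000
= 0.9480.

0.948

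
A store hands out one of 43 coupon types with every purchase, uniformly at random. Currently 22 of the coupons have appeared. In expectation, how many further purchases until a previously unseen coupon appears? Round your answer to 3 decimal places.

Each purchase yields a new coupon with probability (43-22)/43 = 21/43, so the wait is geometric with mean 43/21.
E = 43/21 = 2.0476.

2.048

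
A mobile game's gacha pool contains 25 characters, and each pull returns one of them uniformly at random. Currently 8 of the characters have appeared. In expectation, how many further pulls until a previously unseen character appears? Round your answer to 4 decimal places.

Each pull yields a new character with probability (25-8)/25 = 17/25, so the wait is geometric with mean 25/17.
E = 25/17 = 1.47059.

1.4706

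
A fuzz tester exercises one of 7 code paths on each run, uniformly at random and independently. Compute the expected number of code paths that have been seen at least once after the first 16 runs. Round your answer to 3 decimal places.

For each code path, P(seen in 16 runs) = 1 - (6/7)^16 = 0.9151.
By linearity of expectation, E[distinct seen] = 7·(1 - (6/7)^16) = 6.4058.

6.406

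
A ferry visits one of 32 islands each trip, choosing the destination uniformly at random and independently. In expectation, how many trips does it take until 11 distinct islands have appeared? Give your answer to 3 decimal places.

13.220

Going from k to k+1 distinct takes a geometric number of trips with mean 32/(32-k).
Sum over k = 0,...,10: E = 32/32 + 32/31 + 32/30 + ... + 32/23 + 32/22 = 13.2204.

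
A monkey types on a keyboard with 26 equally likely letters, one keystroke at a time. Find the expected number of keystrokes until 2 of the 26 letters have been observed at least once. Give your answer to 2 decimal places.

With k distinct letters already seen, the next new one arrives after an expected 26/(26-k) keystrokes.
Sum over k = 0,...,1: E = 26/26 + 26/25 = 2.040.

2.04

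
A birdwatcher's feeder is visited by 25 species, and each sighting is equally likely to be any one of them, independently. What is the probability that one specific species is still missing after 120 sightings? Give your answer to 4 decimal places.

On each sighting the fixed species fails to appear with probability 24/25.
P(still missing after 120) = (24/25)^120 = 0.00746.

0.0075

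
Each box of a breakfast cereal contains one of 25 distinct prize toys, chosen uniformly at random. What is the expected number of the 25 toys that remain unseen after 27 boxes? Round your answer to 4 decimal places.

For each toy, P(unseen after 27) = (24/25)^27 = 0.33214.
By linearity of expectation, E[unseen] = 25·(24/25)^27 = 8.30354.

8.3035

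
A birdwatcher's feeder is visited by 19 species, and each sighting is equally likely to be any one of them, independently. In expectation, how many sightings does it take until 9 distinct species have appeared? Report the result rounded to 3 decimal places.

11.757

With k distinct species already seen, the next new one arrives after an expected 19/(19-k) sightings.
Sum over k = 0,...,8: E = 19/19 + 19/18 + 19/17 + ... + 19/12 + 19/11 = 11.7567.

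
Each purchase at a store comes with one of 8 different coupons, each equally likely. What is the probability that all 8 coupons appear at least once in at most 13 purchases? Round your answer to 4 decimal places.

By inclusion–exclusion over which coupons are missing,
P(all seen) = Σ_{j=0}^{8} (-1)^j C(8,j)((8-j)/8)^13
= 1.00000 - 1.40992 + 0.66520 - 0.12434 + 0.00854 - 0.00016 + 0.00000 - 0.00000 + 0.00000
= 0.13932.

0.1393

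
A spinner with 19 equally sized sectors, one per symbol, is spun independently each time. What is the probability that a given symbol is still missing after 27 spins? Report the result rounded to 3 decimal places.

0.232

On each spin the fixed symbol fails to appear with probability 18/19.
P(still missing after 27) = (18/19)^27 = 0.2323.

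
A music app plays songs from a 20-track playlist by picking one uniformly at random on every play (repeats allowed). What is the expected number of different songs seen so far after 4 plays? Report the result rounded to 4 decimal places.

3.7099

For each song, P(seen in 4 plays) = 1 - (19/20)^4 = 0.18549.
By linearity of expectation, E[distinct seen] = 20·(1 - (19/20)^4) = 3.70988.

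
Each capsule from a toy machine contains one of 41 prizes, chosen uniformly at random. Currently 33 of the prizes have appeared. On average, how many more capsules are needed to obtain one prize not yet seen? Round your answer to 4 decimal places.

5.1250

Each capsule yields a new prize with probability (41-33)/41 = 8/41, so the wait is geometric with mean 41/8.
E = 41/8 = 5.12500.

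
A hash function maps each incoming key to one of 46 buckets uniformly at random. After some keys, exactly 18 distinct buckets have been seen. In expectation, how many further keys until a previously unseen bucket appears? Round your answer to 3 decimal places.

1.643

The number of keys until the next new bucket is geometric with success probability 28/46, so its mean is 46/28.
E = 46/28 = 1.6429.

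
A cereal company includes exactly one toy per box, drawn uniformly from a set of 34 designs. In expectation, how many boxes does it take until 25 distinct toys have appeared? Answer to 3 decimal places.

43.834

With k distinct toys already seen, the next new one arrives after an expected 34/(34-k) boxes.
Sum over k = 0,...,24: E = 34/34 + 34/33 + 34/32 + ... + 34/11 + 34/10 = 43.8342.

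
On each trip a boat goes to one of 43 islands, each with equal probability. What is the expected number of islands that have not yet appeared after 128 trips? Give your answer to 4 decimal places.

For each island, P(unseen after 128) = (42/43)^128 = 0.04920.
By linearity of expectation, E[unseen] = 43·(42/43)^128 = 2.11551.

2.1155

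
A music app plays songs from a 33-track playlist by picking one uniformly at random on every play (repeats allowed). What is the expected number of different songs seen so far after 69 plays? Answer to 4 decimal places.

For each song, P(seen in 69 plays) = 1 - (32/33)^69 = 0.88036.
By linearity of expectation, E[distinct seen] = 33·(1 - (32/33)^69) = 29.05179.

29.0518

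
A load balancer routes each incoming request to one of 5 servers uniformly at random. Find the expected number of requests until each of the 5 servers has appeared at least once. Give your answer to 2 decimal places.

11.42

Split into phases: going from k distinct to k+1 distinct takes on average 5/(5-k) requests.
E[T] = 5/5 + 5/4 + 5/3 + 5/2 + 5/1 = 5·H_{5}.
H_{5} = 2.283, so E[T] = 11.417.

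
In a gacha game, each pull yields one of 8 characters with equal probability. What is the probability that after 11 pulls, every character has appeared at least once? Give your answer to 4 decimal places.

0.0558

Let A_i be the event that character i is missing after 11 pulls. By inclusion–exclusion on the A_i,
P(all seen) = Σ_{j=0}^{8} (-1)^j C(8,j)((8-j)/8)^11
= 1.00000 - 1.84153 + 1.18258 - 0.31832 + 0.03418 - 0.00115 + 0.00001 - 0.00000 + 0.00000
= 0.05576.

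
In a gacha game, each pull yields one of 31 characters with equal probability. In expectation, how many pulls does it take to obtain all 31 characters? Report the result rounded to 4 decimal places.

124.8446

The wait to go from k to k+1 distinct characters is geometric with mean 31/(31-k).
E[T] = 31/31 + 31/30 + 31/29 + ... + 31/2 + 31/1 = 31·H_{31}.
H_{31} = 4.02725, so E[T] = 124.84460.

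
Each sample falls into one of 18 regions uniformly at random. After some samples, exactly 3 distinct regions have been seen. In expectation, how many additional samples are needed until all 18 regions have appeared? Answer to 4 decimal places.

59.7281

With k distinct regions already seen, the next new one takes an expected 18/(18-k) samples.
Sum over k = 3,...,17: E = 18/15 + 18/14 + 18/13 + ... + 18/2 + 18/1 = 59.72812.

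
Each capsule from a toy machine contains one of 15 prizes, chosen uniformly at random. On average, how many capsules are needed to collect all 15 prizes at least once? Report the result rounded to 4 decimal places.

49.7734

The wait to go from k to k+1 distinct prizes is geometric with mean 15/(15-k).
E[T] = 15/15 + 15/14 + 15/13 + ... + 15/2 + 15/1 = 15·H_{15}.
H_{15} = 3.31823, so E[T] = 49.77343.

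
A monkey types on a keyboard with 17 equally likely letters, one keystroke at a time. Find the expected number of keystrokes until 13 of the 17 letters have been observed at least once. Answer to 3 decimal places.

Going from k to k+1 distinct takes a geometric number of keystrokes with mean 17/(17-k).
Sum over k = 0,...,12: E = 17/17 + 17/16 + 17/15 + ... + 17/6 + 17/5 = 23.0557.

23.056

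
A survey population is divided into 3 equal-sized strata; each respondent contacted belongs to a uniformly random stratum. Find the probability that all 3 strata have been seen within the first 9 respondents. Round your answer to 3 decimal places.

0.922

Let A_i be the event that stratum i is missing after 9 respondents. By inclusion–exclusion on the A_i,
P(all seen) = Σ_{j=0}^{3} (-1)^j C(3,j)((3-j)/3)^9
= 1.0000 - 0.0780 + 0.0002 - 0.0000
= 0.9221.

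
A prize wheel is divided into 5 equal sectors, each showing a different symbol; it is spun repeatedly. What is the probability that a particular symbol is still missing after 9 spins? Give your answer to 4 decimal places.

0.1342

Each spin misses the fixed symbol with probability (5-1)/5 = 4/5, independently.
P(still missing after 9) = (4/5)^9 = 0.13422.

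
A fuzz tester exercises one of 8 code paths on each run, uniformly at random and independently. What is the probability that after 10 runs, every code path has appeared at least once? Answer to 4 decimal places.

0.0282

Let A_i be the event that code path i is missing after 10 runs. By inclusion–exclusion on the A_i,
P(all seen) = Σ_{j=0}^{8} (-1)^j C(8,j)((8-j)/8)^10
= 1.00000 - 2.10460 + 1.57678 - 0.50932 + 0.06836 - 0.00308 + 0.00003 - 0.00000 + 0.00000
= 0.02816.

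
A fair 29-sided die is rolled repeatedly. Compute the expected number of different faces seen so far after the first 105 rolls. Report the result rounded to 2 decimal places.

For each face, P(seen in 105 rolls) = 1 - (28/29)^105 = 0.975.
By linearity of expectation, E[distinct seen] = 29·(1 - (28/29)^105) = 28.272.

28.27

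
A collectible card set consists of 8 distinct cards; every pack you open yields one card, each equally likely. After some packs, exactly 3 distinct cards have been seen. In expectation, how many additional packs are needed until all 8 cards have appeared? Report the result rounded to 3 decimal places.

18.267

With k distinct cards already seen, the next new one takes an expected 8/(8-k) packs.
Sum over k = 3,...,7: E = 8/5 + 8/4 + 8/3 + 8/2 + 8/1 = 18.2667.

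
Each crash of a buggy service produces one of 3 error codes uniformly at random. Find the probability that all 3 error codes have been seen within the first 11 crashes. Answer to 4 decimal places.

0.9653

Let A_i be the event that error code i is missing after 11 crashes. By inclusion–exclusion on the A_i,
P(all seen) = Σ_{j=0}^{3} (-1)^j C(3,j)((3-j)/3)^11
= 1.00000 - 0.03468 + 0.00002 - 0.00000
= 0.96533.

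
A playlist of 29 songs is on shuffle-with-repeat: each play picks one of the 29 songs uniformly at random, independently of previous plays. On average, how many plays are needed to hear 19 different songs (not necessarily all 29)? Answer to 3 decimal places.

With k distinct songs already seen, the next new one arrives after an expected 29/(29-k) plays.
Sum over k = 0,...,18: E = 29/29 + 29/28 + 29/27 + ... + 29/12 + 29/11 = 29.9479.

29.948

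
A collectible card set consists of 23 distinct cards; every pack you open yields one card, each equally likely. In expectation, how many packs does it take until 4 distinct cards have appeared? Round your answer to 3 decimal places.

4.291

Going from k to k+1 distinct takes a geometric number of packs with mean 23/(23-k).
Sum over k = 0,...,3: E = 23/23 + 23/22 + 23/21 + 23/20 = 4.2907.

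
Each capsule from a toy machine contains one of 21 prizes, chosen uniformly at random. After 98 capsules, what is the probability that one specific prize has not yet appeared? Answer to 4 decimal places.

0.0084

Each capsule misses the fixed prize with probability (21-1)/21 = 20/21, independently.
P(still missing after 98) = (20/21)^98 = 0.00838.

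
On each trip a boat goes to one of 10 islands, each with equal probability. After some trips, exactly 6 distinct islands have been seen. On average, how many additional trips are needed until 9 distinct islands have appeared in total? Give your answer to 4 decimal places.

10.8333

From k distinct to k+1 distinct takes on average 10/(10-k) trips.
Sum over k = 6,...,8: E = 10/4 + 10/3 + 10/2 = 10.83333.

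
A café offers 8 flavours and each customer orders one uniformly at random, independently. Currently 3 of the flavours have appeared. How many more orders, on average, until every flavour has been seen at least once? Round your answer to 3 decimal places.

18.267

The wait to go from k to k+1 distinct flavours is geometric with mean 8/(8-k).
Sum over k = 3,...,7: E = 8/5 + 8/4 + 8/3 + 8/2 + 8/1 = 18.2667.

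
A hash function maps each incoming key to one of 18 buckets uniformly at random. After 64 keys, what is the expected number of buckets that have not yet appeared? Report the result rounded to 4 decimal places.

For each bucket, P(unseen after 64) = (17/18)^64 = 0.02578.
By linearity of expectation, E[unseen] = 18·(17/18)^64 = 0.46405.

0.4640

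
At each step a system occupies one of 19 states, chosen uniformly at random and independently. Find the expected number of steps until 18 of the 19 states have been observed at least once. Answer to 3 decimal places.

Going from k to k+1 distinct takes a geometric number of steps with mean 19/(19-k).
Sum over k = 0,...,17: E = 19/19 + 19/18 + 19/17 + ... + 19/3 + 19/2 = 48.4071.

48.407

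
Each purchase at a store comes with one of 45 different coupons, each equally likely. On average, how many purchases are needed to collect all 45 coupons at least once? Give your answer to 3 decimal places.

197.773

After k distinct coupons have appeared, the next purchase gives a new one with probability (45-k)/45, so the expected wait for the (k+1)-th is 45/(45-k).
E[T] = 45/45 + 45/44 + 45/43 + ... + 45/2 + 45/1 = 45·H_{45}.
H_{45} = 4.3949, so E[T] = 197.7727.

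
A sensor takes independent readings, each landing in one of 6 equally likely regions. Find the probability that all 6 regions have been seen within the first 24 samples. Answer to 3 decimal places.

0.925

By inclusion–exclusion over which regions are missing,
P(all seen) = Σ_{j=0}^{6} (-1)^j C(6,j)((6-j)/6)^24
= 1.0000 - 0.0755 + 0.0009 - 0.0000 + 0.0000 - 0.0000 + 0.0000
= 0.9254.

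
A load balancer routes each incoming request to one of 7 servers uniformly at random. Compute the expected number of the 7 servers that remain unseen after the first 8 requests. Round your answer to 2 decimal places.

For each server, P(unseen after 8) = (6/7)^8 = 0.291.
By linearity of expectation, E[unseen] = 7·(6/7)^8 = 2.040.

2.04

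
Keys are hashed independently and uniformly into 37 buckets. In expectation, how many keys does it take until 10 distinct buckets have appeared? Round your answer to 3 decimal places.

Going from k to k+1 distinct takes a geometric number of keys with mean 37/(37-k).
Sum over k = 0,...,9: E = 37/37 + 37/36 + 37/35 + ... + 37/29 + 37/28 = 11.4748.

11.475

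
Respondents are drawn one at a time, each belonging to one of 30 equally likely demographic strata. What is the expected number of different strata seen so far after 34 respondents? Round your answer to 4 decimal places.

20.5261

For each stratum, P(seen in 34 respondents) = 1 - (29/30)^34 = 0.68420.
By linearity of expectation, E[distinct seen] = 30·(1 - (29/30)^34) = 20.52606.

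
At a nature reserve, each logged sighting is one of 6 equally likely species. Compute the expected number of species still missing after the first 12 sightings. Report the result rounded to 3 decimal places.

For each species, P(unseen after 12) = (5/6)^12 = 0.1122.
By linearity of expectation, E[unseen] = 6·(5/6)^12 = 0.6729.

0.673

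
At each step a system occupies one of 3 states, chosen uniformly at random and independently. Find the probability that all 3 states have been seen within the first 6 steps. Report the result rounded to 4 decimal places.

0.7407

By inclusion–exclusion over which states are missing,
P(all seen) = Σ_{j=0}^{3} (-1)^j C(3,j)((3-j)/3)^6
= 1.00000 - 0.26337 + 0.00412 - 0.00000
= 0.74074.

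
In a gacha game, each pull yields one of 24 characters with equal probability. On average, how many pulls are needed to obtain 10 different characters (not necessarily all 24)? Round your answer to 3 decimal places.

With k distinct characters already seen, the next new one arrives after an expected 24/(24-k) pulls.
Sum over k = 0,...,9: E = 24/24 + 24/23 + 24/22 + ... + 24/16 + 24/15 = 12.5855.

12.586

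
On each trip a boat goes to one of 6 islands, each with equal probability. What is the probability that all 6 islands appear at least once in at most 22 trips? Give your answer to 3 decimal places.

By inclusion–exclusion over which islands are missing,
P(all seen) = Σ_{j=0}^{6} (-1)^j C(6,j)((6-j)/6)^22
= 1.0000 - 0.1087 + 0.0020 - 0.0000 + 0.0000 - 0.0000 + 0.0000
= 0.8933.

0.893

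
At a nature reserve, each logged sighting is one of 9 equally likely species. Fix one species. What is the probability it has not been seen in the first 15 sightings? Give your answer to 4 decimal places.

0.1709

On each sighting the fixed species fails to appear with probability 8/9.
P(still missing after 15) = (8/9)^15 = 0.17089.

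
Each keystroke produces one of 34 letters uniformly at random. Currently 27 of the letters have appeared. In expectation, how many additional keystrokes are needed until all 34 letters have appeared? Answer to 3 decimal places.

The wait to go from k to k+1 distinct letters is geometric with mean 34/(34-k).
Sum over k = 27,...,33: E = 34/7 + 34/6 + 34/5 + ... + 34/2 + 34/1 = 88.1571.

88.157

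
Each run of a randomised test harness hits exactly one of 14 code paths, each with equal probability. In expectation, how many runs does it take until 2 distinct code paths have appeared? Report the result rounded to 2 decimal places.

2.08

With k distinct code paths already seen, the next new one arrives after an expected 14/(14-k) runs.
Sum over k = 0,...,1: E = 14/14 + 14/13 = 2.077.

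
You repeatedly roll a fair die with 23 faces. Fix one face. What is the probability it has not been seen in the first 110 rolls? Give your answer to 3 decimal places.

On each roll the fixed face fails to appear with probability 22/23.
P(still missing after 110) = (22/23)^110 = 0.0075.

0.008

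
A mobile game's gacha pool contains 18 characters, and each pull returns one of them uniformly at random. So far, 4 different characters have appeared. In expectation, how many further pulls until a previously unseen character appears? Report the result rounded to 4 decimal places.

The number of pulls until the next new character is geometric with success probability 14/18, so its mean is 18/14.
E = 18/14 = 1.28571.

1.2857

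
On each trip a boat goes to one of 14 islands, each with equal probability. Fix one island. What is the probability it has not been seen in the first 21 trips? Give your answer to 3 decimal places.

Each trip misses the fixed island with probability (14-1)/14 = 13/14, independently.
P(still missing after 21) = (13/14)^21 = 0.2109.

0.211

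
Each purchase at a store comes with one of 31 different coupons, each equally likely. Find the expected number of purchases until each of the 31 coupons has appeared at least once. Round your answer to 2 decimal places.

124.84

The wait to go from k to k+1 distinct coupons is geometric with mean 31/(31-k).
E[T] = 31/31 + 31/30 + 31/29 + ... + 31/2 + 31/1 = 31·H_{31}.
H_{31} = 4.027, so E[T] = 124.845.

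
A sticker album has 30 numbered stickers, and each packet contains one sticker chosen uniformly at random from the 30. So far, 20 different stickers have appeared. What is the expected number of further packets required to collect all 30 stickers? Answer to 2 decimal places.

87.87

With k distinct stickers already seen, the next new one takes an expected 30/(30-k) packets.
Sum over k = 20,...,29: E = 30/10 + 30/9 + 30/8 + ... + 30/2 + 30/1 = 87.869.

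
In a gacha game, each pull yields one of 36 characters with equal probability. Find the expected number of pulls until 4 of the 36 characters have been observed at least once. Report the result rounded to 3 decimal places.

Going from k to k+1 distinct takes a geometric number of pulls with mean 36/(36-k).
Sum over k = 0,...,3: E = 36/36 + 36/35 + 36/34 + 36/33 = 4.1783.

4.178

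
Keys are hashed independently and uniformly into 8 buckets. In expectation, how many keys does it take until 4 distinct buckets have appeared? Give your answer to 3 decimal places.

With k distinct buckets already seen, the next new one arrives after an expected 8/(8-k) keys.
Sum over k = 0,...,3: E = 8/8 + 8/7 + 8/6 + 8/5 = 5.0762.

5.076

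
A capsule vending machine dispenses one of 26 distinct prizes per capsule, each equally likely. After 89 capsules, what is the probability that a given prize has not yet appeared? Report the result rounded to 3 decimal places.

Each capsule misses the fixed prize with probability (26-1)/26 = 25/26, independently.
P(still missing after 89) = (25/26)^89 = 0.0305.

0.030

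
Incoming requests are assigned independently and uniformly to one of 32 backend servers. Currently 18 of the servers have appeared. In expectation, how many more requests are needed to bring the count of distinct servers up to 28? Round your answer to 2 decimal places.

37.38

With k distinct servers already seen, the next new one takes an expected 32/(32-k) requests.
Sum over k = 18,...,27: E = 32/14 + 32/13 + 32/12 + ... + 32/6 + 32/5 = 37.383.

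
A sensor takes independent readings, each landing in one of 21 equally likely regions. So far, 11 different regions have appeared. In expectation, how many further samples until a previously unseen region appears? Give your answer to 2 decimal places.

Each sample yields a new region with probability (21-11)/21 = 10/21, so the wait is geometric with mean 21/10.
E = 21/10 = 2.100.

2.10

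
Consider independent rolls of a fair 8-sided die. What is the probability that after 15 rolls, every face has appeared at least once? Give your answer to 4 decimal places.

Let A_i be the event that face i is missing after 15 rolls. By inclusion–exclusion on the A_i,
P(all seen) = Σ_{j=0}^{8} (-1)^j C(8,j)((8-j)/8)^15
= 1.00000 - 1.07947 + 0.37418 - 0.04857 + 0.00214 - 0.00002 + 0.00000 - 0.00000 + 0.00000
= 0.24825.

0.2482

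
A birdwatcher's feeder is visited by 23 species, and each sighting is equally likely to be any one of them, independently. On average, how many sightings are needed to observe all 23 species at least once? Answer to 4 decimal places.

85.8887

After k distinct species have appeared, the next sighting gives a new one with probability (23-k)/23, so the expected wait for the (k+1)-th is 23/(23-k).
E[T] = 23/23 + 23/22 + 23/21 + ... + 23/2 + 23/1 = 23·H_{23}.
H_{23} = 3.73429, so E[T] = 85.88870.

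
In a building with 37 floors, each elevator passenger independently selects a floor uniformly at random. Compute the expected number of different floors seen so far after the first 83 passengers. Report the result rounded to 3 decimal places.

For each floor, P(seen in 83 passengers) = 1 - (36/37)^83 = 0.8971.
By linearity of expectation, E[distinct seen] = 37·(1 - (36/37)^83) = 33.1931.

33.193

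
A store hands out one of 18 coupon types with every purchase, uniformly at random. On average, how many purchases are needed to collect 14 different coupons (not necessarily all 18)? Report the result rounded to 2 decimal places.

25.41

With k distinct coupons already seen, the next new one arrives after an expected 18/(18-k) purchases.
Sum over k = 0,...,13: E = 18/18 + 18/17 + 18/16 + ... + 18/6 + 18/5 = 25.412.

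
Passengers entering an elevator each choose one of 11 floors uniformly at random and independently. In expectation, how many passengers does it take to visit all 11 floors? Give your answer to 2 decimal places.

33.22

After k distinct floors have appeared, the next passenger gives a new one with probability (11-k)/11, so the expected wait for the (k+1)-th is 11/(11-k).
E[T] = 11/11 + 11/10 + 11/9 + ... + 11/2 + 11/1 = 11·H_{11}.
H_{11} = 3.020, so E[T] = 33.219.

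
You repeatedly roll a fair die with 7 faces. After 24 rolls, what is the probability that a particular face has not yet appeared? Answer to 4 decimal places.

0.0247

Each roll misses the fixed face with probability (7-1)/7 = 6/7, independently.
P(still missing after 24) = (6/7)^24 = 0.02473.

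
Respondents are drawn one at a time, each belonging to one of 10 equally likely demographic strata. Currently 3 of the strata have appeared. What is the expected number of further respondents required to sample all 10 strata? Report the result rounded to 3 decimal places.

25.929

With k distinct strata already seen, the next new one takes an expected 10/(10-k) respondents.
Sum over k = 3,...,9: E = 10/7 + 10/6 + 10/5 + ... + 10/2 + 10/1 = 25.9286.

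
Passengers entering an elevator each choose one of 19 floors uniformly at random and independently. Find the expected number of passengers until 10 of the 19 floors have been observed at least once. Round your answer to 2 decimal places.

13.66

With k distinct floors already seen, the next new one arrives after an expected 19/(19-k) passengers.
Sum over k = 0,...,9: E = 19/19 + 19/18 + 19/17 + ... + 19/11 + 19/10 = 13.657.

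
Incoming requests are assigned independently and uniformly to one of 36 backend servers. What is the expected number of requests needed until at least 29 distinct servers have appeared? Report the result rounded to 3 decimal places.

56.941

With k distinct servers already seen, the next new one arrives after an expected 36/(36-k) requests.
Sum over k = 0,...,28: E = 36/36 + 36/35 + 36/34 + ... + 36/9 + 36/8 = 56.9413.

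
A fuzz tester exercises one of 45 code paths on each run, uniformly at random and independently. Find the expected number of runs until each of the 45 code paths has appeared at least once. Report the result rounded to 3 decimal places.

After k distinct code paths have appeared, the next run gives a new one with probability (45-k)/45, so the expected wait for the (k+1)-th is 45/(45-k).
E[T] = 45/45 + 45/44 + 45/43 + ... + 45/2 + 45/1 = 45·H_{45}.
H_{45} = 4.3949, so E[T] = 197.7727.

197.773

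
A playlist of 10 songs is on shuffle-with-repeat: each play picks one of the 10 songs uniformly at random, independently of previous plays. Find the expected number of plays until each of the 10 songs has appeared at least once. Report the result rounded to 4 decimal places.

After k distinct songs have appeared, the next play gives a new one with probability (10-k)/10, so the expected wait for the (k+1)-th is 10/(10-k).
E[T] = 10/10 + 10/9 + 10/8 + ... + 10/2 + 10/1 = 10·H_{10}.
H_{10} = 2.92897, so E[T] = 29.28968.

29.2897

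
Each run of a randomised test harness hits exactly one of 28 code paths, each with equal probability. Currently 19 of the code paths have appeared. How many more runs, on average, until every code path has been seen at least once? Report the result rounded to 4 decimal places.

79.2111

With k distinct code paths already seen, the next new one takes an expected 28/(28-k) runs.
Sum over k = 19,...,27: E = 28/9 + 28/8 + 28/7 + ... + 28/2 + 28/1 = 79.21111.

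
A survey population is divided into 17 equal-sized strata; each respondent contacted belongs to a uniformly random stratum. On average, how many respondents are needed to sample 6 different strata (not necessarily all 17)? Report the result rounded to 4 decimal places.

7.1345

Going from k to k+1 distinct takes a geometric number of respondents with mean 17/(17-k).
Sum over k = 0,...,5: E = 17/17 + 17/16 + 17/15 + 17/14 + 17/13 + 17/12 = 7.13448.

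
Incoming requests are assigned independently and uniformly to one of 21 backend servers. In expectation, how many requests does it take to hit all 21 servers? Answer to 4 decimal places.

After k distinct servers have appeared, the next request gives a new one with probability (21-k)/21, so the expected wait for the (k+1)-th is 21/(21-k).
E[T] = 21/21 + 21/20 + 21/19 + ... + 21/2 + 21/1 = 21·H_{21}.
H_{21} = 3.64536, so E[T] = 76.55253.

76.5525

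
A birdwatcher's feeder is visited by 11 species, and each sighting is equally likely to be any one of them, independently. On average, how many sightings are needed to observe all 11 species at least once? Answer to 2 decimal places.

33.22

After k distinct species have appeared, the next sighting gives a new one with probability (11-k)/11, so the expected wait for the (k+1)-th is 11/(11-k).
E[T] = 11/11 + 11/10 + 11/9 + ... + 11/2 + 11/1 = 11·H_{11}.
H_{11} = 3.020, so E[T] = 33.219.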